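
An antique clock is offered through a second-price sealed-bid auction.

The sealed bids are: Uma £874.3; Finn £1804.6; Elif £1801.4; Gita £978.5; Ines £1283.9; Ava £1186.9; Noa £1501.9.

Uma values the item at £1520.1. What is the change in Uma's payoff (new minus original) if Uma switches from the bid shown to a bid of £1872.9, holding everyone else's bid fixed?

The highest bid among the other bidders is £1804.6; Uma's bid doesn't change that.
Original bid £874.3: Uma is not highest (top rival bid is £1804.6); payoff £0.
Alternative bid £1872.9: Uma is highest, pays the top rival bid £1804.6; payoff £1520.1 − £1804.6 = −£284.5.
Change in payoff = −£284.5 − (£0) = −£284.5.

−£284.5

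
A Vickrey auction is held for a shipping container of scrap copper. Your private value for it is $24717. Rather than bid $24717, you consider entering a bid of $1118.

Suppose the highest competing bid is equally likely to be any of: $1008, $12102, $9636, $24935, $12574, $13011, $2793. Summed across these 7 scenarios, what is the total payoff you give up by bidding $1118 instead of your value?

The deviation costs you only when the competing bid falls strictly between $1118 and $24717; elsewhere both bids give the same outcome.
$1008: outcomes coincide → loss $0.
$12102: truthful payoff $12615, deviation payoff $0 → loss $12615.
$9636: truthful payoff $15081, deviation payoff $0 → loss $15081.
$24935: outcomes coincide → loss $0.
$12574: truthful payoff $12143, deviation payoff $0 → loss $12143.
$13011: truthful payoff $11706, deviation payoff $0 → loss $11706.
$2793: truthful payoff $21924, deviation payoff $0 → loss $21924.
Total loss = $12615 + $15081 + $12143 + $11706 + $21924 = $73469.

$73469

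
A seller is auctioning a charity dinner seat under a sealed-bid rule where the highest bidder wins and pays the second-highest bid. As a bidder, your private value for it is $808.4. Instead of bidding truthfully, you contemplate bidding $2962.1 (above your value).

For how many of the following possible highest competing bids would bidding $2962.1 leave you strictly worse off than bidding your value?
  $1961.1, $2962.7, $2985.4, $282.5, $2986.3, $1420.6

The deviation hurts exactly when the highest competing bid lies strictly between $808.4 and $2962.1 — overbidding then wins at a price above your value.
$1961.1: inside the interval → strictly worse (loss $1152.7).
$2962.7: above both → same outcome either way.
$2985.4: above both → same outcome either way.
$282.5: below both → same outcome either way.
$2986.3: above both → same outcome either way.
$1420.6: inside the interval → strictly worse (loss $612.2).
Count: 2.

2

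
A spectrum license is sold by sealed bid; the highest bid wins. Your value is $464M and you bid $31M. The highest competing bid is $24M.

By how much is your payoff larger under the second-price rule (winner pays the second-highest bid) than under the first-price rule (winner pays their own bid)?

$7M

You have the highest bid, so you win under either rule.
Second-price: pay $24M → payoff $440M.
First-price: pay your own bid $31M → payoff $433M.
Difference = $440M − ($433M) = $7M.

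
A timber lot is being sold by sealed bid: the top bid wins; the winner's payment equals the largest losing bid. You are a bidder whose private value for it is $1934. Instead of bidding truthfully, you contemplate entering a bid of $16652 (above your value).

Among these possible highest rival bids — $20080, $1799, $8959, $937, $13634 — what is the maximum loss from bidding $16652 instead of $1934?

$20080: same outcome either way → loss $0.
$1799: same outcome either way → loss $0.
$8959: truthful gives $0, deviation gives −$7025 → loss $7025.
$937: same outcome either way → loss $0.
$13634: truthful gives $0, deviation gives −$11700 → loss $11700.
Maximum loss: $11700.

$11700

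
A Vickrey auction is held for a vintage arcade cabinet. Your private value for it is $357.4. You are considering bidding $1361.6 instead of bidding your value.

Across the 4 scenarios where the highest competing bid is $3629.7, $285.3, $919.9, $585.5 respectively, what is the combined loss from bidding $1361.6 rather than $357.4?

$790.6

The deviation costs you only when the competing bid falls strictly between $357.4 and $1361.6; elsewhere both bids give the same outcome.
$3629.7: outcomes coincide → loss $0.
$285.3: outcomes coincide → loss $0.
$919.9: truthful payoff $0, deviation payoff −$562.5 → loss $562.5.
$585.5: truthful payoff $0, deviation payoff −$228.1 → loss $228.1.
Total loss = $562.5 + $228.1 = $790.6.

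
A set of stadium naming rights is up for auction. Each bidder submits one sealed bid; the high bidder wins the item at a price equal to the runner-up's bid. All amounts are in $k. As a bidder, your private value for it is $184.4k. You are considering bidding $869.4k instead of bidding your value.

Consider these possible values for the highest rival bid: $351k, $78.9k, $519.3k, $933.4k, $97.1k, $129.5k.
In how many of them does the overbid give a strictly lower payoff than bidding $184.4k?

2

The deviation hurts exactly when the highest competing bid lies strictly between $184.4k and $869.4k — overbidding then wins at a price above your value.
$351k: inside the interval → strictly worse (loss $166.6k).
$78.9k: below both → same outcome either way.
$519.3k: inside the interval → strictly worse (loss $334.9k).
$933.4k: above both → same outcome either way.
$97.1k: below both → same outcome either way.
$129.5k: below both → same outcome either way.
Count: 2.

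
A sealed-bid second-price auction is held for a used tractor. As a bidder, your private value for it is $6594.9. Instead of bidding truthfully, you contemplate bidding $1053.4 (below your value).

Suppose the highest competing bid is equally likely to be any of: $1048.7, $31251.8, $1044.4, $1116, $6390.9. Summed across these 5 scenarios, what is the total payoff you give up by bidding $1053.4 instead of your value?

$5682.9

The deviation costs you only when the competing bid falls strictly between $1053.4 and $6594.9; elsewhere both bids give the same outcome.
$1048.7: outcomes coincide → loss $0.
$31251.8: outcomes coincide → loss $0.
$1044.4: outcomes coincide → loss $0.
$1116: truthful payoff $5478.9, deviation payoff $0 → loss $5478.9.
$6390.9: truthful payoff $204, deviation payoff $0 → loss $204.
Total loss = $5478.9 + $204 = $5682.9.
Truthful bidding weakly dominates here: raising your bid can only win items priced above your value, and lowering it can only forfeit items priced below.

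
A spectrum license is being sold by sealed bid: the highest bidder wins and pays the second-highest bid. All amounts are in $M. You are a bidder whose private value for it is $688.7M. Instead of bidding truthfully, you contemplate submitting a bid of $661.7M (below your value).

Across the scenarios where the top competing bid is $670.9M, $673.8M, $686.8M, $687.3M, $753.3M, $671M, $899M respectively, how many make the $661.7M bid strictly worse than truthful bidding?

The deviation hurts exactly when the highest competing bid lies strictly between $661.7M and $688.7M — underbidding then forfeits a profitable win.
$670.9M: inside the interval → strictly worse (loss $17.8M).
$673.8M: inside the interval → strictly worse (loss $14.9M).
$686.8M: inside the interval → strictly worse (loss $1.9M).
$687.3M: inside the interval → strictly worse (loss $1.4M).
$753.3M: above both → same outcome either way.
$671M: inside the interval → strictly worse (loss $17.7M).
$899M: above both → same outcome either way.
Count: 5.

5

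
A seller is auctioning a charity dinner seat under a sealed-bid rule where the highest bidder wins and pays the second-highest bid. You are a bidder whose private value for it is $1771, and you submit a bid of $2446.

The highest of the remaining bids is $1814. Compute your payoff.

−$43

Your bid $2446 exceeds the highest competing bid $1814, so you win.
In a second-price auction the winner pays the second-highest bid, $1814.
Payoff = value − price = $1771 − $1814 = −$43.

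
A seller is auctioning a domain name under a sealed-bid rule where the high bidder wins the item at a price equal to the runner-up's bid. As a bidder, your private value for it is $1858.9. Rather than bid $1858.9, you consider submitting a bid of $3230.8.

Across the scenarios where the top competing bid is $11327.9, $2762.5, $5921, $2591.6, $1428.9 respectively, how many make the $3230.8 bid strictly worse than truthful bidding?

The deviation hurts exactly when the highest competing bid lies strictly between $1858.9 and $3230.8 — overbidding then wins at a price above your value.
$11327.9: above both → same outcome either way.
$2762.5: inside the interval → strictly worse (loss $903.6).
$5921: above both → same outcome either way.
$2591.6: inside the interval → strictly worse (loss $732.7).
$1428.9: below both → same outcome either way.
Count: 2.

2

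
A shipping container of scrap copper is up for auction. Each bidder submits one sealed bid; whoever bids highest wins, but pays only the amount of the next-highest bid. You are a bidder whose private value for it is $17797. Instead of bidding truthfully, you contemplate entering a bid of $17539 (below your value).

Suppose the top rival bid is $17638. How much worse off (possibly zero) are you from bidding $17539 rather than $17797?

$159

Bidding your value $17797: you win (since $17797 > $17638) and pay $17638. Payoff $159.
Bidding $17539: you lose. Payoff $0.
The competing bid $17638 lies between your shaded bid and your value, so underbidding forfeits an item you could have won at a profitable price.
Loss from deviating = $159 − ($0) = $159.
Truthful bidding weakly dominates here: raising your bid can only win items priced above your value, and lowering it can only forfeit items priced below.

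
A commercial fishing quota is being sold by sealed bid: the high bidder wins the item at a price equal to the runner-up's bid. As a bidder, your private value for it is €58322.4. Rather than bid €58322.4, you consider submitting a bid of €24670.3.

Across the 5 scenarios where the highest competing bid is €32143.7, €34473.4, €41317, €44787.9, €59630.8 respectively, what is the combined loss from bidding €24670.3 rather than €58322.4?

The deviation costs you only when the competing bid falls strictly between €24670.3 and €58322.4; elsewhere both bids give the same outcome.
€32143.7: truthful payoff €26178.7, deviation payoff €0 → loss €26178.7.
€34473.4: truthful payoff €23849, deviation payoff €0 → loss €23849.
€41317: truthful payoff €17005.4, deviation payoff €0 → loss €17005.4.
€44787.9: truthful payoff €13534.5, deviation payoff €0 → loss €13534.5.
€59630.8: outcomes coincide → loss €0.
Total loss = €26178.7 + €23849 + €17005.4 + €13534.5 = €80567.6.

€80567.6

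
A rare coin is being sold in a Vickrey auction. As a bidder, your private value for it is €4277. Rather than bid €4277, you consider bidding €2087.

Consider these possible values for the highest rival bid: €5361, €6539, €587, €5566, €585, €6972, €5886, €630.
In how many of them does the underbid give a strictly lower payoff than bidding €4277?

0

The deviation hurts exactly when the highest competing bid lies strictly between €2087 and €4277 — underbidding then forfeits a profitable win.
€5361: above both → same outcome either way.
€6539: above both → same outcome either way.
€587: below both → same outcome either way.
€5566: above both → same outcome either way.
€585: below both → same outcome either way.
€6972: above both → same outcome either way.
€5886: above both → same outcome either way.
€630: below both → same outcome either way.
Count: 0.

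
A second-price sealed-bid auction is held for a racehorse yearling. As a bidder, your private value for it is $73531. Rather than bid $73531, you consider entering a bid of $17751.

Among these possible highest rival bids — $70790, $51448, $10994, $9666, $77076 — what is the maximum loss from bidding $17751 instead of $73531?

$22083

$70790: truthful gives $2741, deviation gives $0 → loss $2741.
$51448: truthful gives $22083, deviation gives $0 → loss $22083.
$10994: same outcome either way → loss $0.
$9666: same outcome either way → loss $0.
$77076: same outcome either way → loss $0.
Maximum loss: $22083.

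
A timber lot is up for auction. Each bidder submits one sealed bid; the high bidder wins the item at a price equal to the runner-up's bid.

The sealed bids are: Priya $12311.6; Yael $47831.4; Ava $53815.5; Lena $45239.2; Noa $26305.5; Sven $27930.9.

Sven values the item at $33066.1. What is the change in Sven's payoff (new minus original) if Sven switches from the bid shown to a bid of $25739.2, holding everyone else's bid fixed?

$0

The highest bid among the other bidders is $53815.5; Sven's bid doesn't change that.
Original bid $27930.9: Sven is not highest (top rival bid is $53815.5); payoff $0.
Alternative bid $25739.2: Sven is not highest (top rival bid is $53815.5); payoff $0.
Change in payoff = $0 − ($0) = $0.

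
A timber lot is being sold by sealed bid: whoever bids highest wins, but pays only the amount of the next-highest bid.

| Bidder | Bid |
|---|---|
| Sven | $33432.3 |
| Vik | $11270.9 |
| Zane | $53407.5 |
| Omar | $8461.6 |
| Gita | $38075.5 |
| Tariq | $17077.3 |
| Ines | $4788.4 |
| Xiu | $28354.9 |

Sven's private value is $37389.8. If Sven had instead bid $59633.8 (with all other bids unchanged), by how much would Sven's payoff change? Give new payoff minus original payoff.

The highest bid among the other bidders is $53407.5; Sven's bid doesn't change that.
Original bid $33432.3: Sven is not highest (top rival bid is $53407.5); payoff $0.
Alternative bid $59633.8: Sven is highest, pays the top rival bid $53407.5; payoff $37389.8 − $53407.5 = −$16017.7.
Change in payoff = −$16017.7 − ($0) = −$16017.7.

−$16017.7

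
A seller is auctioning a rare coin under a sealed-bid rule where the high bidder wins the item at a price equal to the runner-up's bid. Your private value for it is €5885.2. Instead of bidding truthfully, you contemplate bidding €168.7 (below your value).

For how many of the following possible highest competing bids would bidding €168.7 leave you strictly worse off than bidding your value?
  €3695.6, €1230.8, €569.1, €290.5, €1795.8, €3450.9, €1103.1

The deviation hurts exactly when the highest competing bid lies strictly between €168.7 and €5885.2 — underbidding then forfeits a profitable win.
€3695.6: inside the interval → strictly worse (loss €2189.6).
€1230.8: inside the interval → strictly worse (loss €4654.4).
€569.1: inside the interval → strictly worse (loss €5316.1).
€290.5: inside the interval → strictly worse (loss €5594.7).
€1795.8: inside the interval → strictly worse (loss €4089.4).
€3450.9: inside the interval → strictly worse (loss €2434.3).
€1103.1: inside the interval → strictly worse (loss €4782.1).
Count: 7.

7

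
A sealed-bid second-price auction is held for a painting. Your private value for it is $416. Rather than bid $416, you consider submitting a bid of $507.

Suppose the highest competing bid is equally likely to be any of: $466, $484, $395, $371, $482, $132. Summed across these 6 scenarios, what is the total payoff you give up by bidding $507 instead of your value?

$184

The deviation costs you only when the competing bid falls strictly between $416 and $507; elsewhere both bids give the same outcome.
$466: truthful payoff $0, deviation payoff −$50 → loss $50.
$484: truthful payoff $0, deviation payoff −$68 → loss $68.
$395: outcomes coincide → loss $0.
$371: outcomes coincide → loss $0.
$482: truthful payoff $0, deviation payoff −$66 → loss $66.
$132: outcomes coincide → loss $0.
Total loss = $50 + $68 + $66 = $184.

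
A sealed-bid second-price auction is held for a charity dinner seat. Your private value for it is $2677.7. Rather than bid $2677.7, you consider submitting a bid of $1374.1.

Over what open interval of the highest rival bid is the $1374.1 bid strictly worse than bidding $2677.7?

If the competing bid is below $1374.1, both bids win at the same price — no difference.
If it is above $2677.7, both bids lose — no difference.
If it lies strictly between $1374.1 and $2677.7, bidding your value wins at a price below your value (positive payoff) while bidding $1374.1 loses (payoff 0).
So the deviation strictly hurts on the open interval ($1374.1, $2677.7).
Because the price is fixed by the runner-up's bid, deviating from your value can only change a good outcome into a bad one — never the reverse.

($1374.1, $2677.7)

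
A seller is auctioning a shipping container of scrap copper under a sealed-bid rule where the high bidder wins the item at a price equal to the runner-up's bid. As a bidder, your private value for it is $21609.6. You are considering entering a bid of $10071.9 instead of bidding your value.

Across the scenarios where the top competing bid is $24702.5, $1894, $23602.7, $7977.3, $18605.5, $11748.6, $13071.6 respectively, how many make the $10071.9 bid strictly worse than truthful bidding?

3

The deviation hurts exactly when the highest competing bid lies strictly between $10071.9 and $21609.6 — underbidding then forfeits a profitable win.
$24702.5: above both → same outcome either way.
$1894: below both → same outcome either way.
$23602.7: above both → same outcome either way.
$7977.3: below both → same outcome either way.
$18605.5: inside the interval → strictly worse (loss $3004.1).
$11748.6: inside the interval → strictly worse (loss $9861).
$13071.6: inside the interval → strictly worse (loss $8538).
Count: 3.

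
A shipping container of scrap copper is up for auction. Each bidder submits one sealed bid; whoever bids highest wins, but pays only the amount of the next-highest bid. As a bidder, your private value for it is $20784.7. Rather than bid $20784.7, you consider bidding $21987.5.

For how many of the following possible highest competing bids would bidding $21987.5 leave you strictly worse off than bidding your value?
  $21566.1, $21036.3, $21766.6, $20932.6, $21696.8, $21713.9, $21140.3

The deviation hurts exactly when the highest competing bid lies strictly between $20784.7 and $21987.5 — overbidding then wins at a price above your value.
$21566.1: inside the interval → strictly worse (loss $781.4).
$21036.3: inside the interval → strictly worse (loss $251.6).
$21766.6: inside the interval → strictly worse (loss $981.9).
$20932.6: inside the interval → strictly worse (loss $147.9).
$21696.8: inside the interval → strictly worse (loss $912.1).
$21713.9: inside the interval → strictly worse (loss $929.2).
$21140.3: inside the interval → strictly worse (loss $355.6).
Count: 7.

7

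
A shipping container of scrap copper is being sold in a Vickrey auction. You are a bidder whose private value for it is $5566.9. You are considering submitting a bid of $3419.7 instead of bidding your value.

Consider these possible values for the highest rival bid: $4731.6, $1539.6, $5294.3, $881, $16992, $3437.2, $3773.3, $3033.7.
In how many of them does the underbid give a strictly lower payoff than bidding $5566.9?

The deviation hurts exactly when the highest competing bid lies strictly between $3419.7 and $5566.9 — underbidding then forfeits a profitable win.
$4731.6: inside the interval → strictly worse (loss $835.3).
$1539.6: below both → same outcome either way.
$5294.3: inside the interval → strictly worse (loss $272.6).
$881: below both → same outcome either way.
$16992: above both → same outcome either way.
$3437.2: inside the interval → strictly worse (loss $2129.7).
$3773.3: inside the interval → strictly worse (loss $1793.6).
$3033.7: below both → same outcome either way.
Count: 4.

4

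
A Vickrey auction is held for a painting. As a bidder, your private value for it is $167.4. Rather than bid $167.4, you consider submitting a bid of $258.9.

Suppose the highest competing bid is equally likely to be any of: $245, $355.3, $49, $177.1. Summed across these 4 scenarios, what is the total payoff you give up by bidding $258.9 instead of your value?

The deviation costs you only when the competing bid falls strictly between $167.4 and $258.9; elsewhere both bids give the same outcome.
$245: truthful payoff $0, deviation payoff −$77.6 → loss $77.6.
$355.3: outcomes coincide → loss $0.
$49: outcomes coincide → loss $0.
$177.1: truthful payoff $0, deviation payoff −$9.7 → loss $9.7.
Total loss = $77.6 + $9.7 = $87.3.

$87.3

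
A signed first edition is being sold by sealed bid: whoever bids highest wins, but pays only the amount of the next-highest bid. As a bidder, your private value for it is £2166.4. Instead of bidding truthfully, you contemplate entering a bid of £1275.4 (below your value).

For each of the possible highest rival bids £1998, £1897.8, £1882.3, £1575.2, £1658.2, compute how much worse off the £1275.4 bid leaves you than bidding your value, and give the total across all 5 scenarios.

£1820.5

The deviation costs you only when the competing bid falls strictly between £1275.4 and £2166.4; elsewhere both bids give the same outcome.
£1998: truthful payoff £168.4, deviation payoff £0 → loss £168.4.
£1897.8: truthful payoff £268.6, deviation payoff £0 → loss £268.6.
£1882.3: truthful payoff £284.1, deviation payoff £0 → loss £284.1.
£1575.2: truthful payoff £591.2, deviation payoff £0 → loss £591.2.
£1658.2: truthful payoff £508.2, deviation payoff £0 → loss £508.2.
Total loss = £168.4 + £268.6 + £284.1 + £591.2 + £508.2 = £1820.5.
Because the price is fixed by the runner-up's bid, deviating from your value can only change a good outcome into a bad one — never the reverse.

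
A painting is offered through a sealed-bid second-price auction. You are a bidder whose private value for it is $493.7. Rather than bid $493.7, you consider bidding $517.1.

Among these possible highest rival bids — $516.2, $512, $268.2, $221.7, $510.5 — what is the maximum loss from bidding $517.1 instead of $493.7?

$516.2: truthful gives $0, deviation gives −$22.5 → loss $22.5.
$512: truthful gives $0, deviation gives −$18.3 → loss $18.3.
$268.2: same outcome either way → loss $0.
$221.7: same outcome either way → loss $0.
$510.5: truthful gives $0, deviation gives −$16.8 → loss $16.8.
Maximum loss: $22.5.

$22.5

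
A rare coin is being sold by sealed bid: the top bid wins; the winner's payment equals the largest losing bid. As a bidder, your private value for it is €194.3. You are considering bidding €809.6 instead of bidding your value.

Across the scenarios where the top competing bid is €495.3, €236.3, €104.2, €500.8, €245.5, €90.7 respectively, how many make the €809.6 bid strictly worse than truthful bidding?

The deviation hurts exactly when the highest competing bid lies strictly between €194.3 and €809.6 — overbidding then wins at a price above your value.
€495.3: inside the interval → strictly worse (loss €301).
€236.3: inside the interval → strictly worse (loss €42).
€104.2: below both → same outcome either way.
€500.8: inside the interval → strictly worse (loss €306.5).
€245.5: inside the interval → strictly worse (loss €51.2).
€90.7: below both → same outcome either way.
Count: 4.

4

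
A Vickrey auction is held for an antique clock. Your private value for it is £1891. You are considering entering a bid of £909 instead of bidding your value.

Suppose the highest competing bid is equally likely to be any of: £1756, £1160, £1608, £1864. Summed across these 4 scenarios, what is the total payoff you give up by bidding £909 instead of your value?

£1176

The deviation costs you only when the competing bid falls strictly between £909 and £1891; elsewhere both bids give the same outcome.
£1756: truthful payoff £135, deviation payoff £0 → loss £135.
£1160: truthful payoff £731, deviation payoff £0 → loss £731.
£1608: truthful payoff £283, deviation payoff £0 → loss £283.
£1864: truthful payoff £27, deviation payoff £0 → loss £27.
Total loss = £135 + £731 + £283 + £27 = £1176.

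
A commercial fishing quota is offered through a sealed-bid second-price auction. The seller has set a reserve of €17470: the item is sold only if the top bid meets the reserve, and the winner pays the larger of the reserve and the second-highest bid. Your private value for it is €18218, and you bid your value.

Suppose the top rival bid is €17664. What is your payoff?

Your bid €18218 is the highest and exceeds the reserve.
Price = max(second-highest bid, reserve) = max(€17664, €17470) = €17664.
Payoff = €18218 − €17664 = €554.

€554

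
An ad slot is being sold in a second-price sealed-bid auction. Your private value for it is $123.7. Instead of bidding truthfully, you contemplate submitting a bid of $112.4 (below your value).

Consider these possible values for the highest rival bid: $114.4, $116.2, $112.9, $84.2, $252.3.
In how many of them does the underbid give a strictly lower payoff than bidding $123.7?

The deviation hurts exactly when the highest competing bid lies strictly between $112.4 and $123.7 — underbidding then forfeits a profitable win.
$114.4: inside the interval → strictly worse (loss $9.3).
$116.2: inside the interval → strictly worse (loss $7.5).
$112.9: inside the interval → strictly worse (loss $10.8).
$84.2: below both → same outcome either way.
$252.3: above both → same outcome either way.
Count: 3.

3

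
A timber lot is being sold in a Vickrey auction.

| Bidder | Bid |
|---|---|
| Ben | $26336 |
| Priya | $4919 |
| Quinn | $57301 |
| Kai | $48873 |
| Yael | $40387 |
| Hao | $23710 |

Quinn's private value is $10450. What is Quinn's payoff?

−$38423

Highest bid: Quinn at $57301, so Quinn wins.
Second-highest bid: Kai at $48873 — that is the price the winner pays.
Quinn's payoff = value − price = $10450 − $48873 = −$38423.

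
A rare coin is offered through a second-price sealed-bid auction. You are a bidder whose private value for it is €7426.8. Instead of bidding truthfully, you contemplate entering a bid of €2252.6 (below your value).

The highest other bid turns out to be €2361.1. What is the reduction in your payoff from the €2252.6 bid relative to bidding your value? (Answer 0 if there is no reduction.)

Bidding your value €7426.8: you win (since €7426.8 > €2361.1) and pay €2361.1. Payoff €5065.7.
Bidding €2252.6: you lose. Payoff €0.
The competing bid €2361.1 lies between your shaded bid and your value, so underbidding forfeits an item you could have won at a profitable price.
Loss from deviating = €5065.7 − (€0) = €5065.7.

€5065.7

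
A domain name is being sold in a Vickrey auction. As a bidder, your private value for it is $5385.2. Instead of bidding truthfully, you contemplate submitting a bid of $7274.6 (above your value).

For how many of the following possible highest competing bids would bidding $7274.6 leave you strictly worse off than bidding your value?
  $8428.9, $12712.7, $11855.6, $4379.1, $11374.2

0

The deviation hurts exactly when the highest competing bid lies strictly between $5385.2 and $7274.6 — overbidding then wins at a price above your value.
$8428.9: above both → same outcome either way.
$12712.7: above both → same outcome either way.
$11855.6: above both → same outcome either way.
$4379.1: below both → same outcome either way.
$11374.2: above both → same outcome either way.
Count: 0.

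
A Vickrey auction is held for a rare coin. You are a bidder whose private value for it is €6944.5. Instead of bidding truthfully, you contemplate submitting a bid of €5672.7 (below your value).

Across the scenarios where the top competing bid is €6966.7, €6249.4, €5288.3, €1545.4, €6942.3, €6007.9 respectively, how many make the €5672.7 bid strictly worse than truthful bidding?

3

The deviation hurts exactly when the highest competing bid lies strictly between €5672.7 and €6944.5 — underbidding then forfeits a profitable win.
€6966.7: above both → same outcome either way.
€6249.4: inside the interval → strictly worse (loss €695.1).
€5288.3: below both → same outcome either way.
€1545.4: below both → same outcome either way.
€6942.3: inside the interval → strictly worse (loss €2.2).
€6007.9: inside the interval → strictly worse (loss €936.6).
Count: 3.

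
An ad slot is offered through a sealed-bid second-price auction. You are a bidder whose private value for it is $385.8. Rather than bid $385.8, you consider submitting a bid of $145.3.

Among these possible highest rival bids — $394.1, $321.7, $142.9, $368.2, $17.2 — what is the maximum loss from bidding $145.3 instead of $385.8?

$394.1: same outcome either way → loss $0.
$321.7: truthful gives $64.1, deviation gives $0 → loss $64.1.
$142.9: same outcome either way → loss $0.
$368.2: truthful gives $17.6, deviation gives $0 → loss $17.6.
$17.2: same outcome either way → loss $0.
Maximum loss: $64.1.

$64.1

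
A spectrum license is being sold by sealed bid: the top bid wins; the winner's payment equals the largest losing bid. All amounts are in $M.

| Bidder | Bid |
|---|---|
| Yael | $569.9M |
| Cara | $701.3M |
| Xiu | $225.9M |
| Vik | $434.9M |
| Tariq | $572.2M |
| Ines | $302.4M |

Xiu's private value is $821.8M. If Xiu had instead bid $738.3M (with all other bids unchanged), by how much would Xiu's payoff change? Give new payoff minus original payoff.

The highest bid among the other bidders is $701.3M; Xiu's bid doesn't change that.
Original bid $225.9M: Xiu is not highest (top rival bid is $701.3M); payoff $0M.
Alternative bid $738.3M: Xiu is highest, pays the top rival bid $701.3M; payoff $821.8M − $701.3M = $120.5M.
Change in payoff = $120.5M − ($0M) = $120.5M.

$120.5M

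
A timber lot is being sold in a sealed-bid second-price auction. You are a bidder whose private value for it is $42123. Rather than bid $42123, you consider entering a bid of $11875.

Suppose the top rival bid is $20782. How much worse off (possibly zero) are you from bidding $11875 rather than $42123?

$21341

Bidding your value $42123: you win (since $42123 > $20782) and pay $20782. Payoff $21341.
Bidding $11875: you lose. Payoff $0.
The competing bid $20782 lies between your shaded bid and your value, so underbidding forfeits an item you could have won at a profitable price.
Loss from deviating = $21341 − ($0) = $21341.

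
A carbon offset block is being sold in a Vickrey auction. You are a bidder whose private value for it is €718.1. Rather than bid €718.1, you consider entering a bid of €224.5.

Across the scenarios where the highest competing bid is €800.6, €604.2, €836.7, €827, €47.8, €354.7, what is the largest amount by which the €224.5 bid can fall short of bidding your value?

€800.6: same outcome either way → loss €0.
€604.2: truthful gives €113.9, deviation gives €0 → loss €113.9.
€836.7: same outcome either way → loss €0.
€827: same outcome either way → loss €0.
€47.8: same outcome either way → loss €0.
€354.7: truthful gives €363.4, deviation gives €0 → loss €363.4.
Maximum loss: €363.4.

€363.4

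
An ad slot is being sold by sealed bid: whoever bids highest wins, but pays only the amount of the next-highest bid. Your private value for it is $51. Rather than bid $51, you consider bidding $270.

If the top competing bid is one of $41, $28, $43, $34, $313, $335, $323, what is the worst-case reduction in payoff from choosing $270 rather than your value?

$41: same outcome either way → loss $0.
$28: same outcome either way → loss $0.
$43: same outcome either way → loss $0.
$34: same outcome either way → loss $0.
$313: same outcome either way → loss $0.
$335: same outcome either way → loss $0.
$323: same outcome either way → loss $0.
Maximum loss: $0.

$0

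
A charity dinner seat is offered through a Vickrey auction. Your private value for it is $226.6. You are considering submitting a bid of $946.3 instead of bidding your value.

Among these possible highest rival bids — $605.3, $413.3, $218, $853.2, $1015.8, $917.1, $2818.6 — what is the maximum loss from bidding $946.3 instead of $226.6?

$690.5

$605.3: truthful gives $0, deviation gives −$378.7 → loss $378.7.
$413.3: truthful gives $0, deviation gives −$186.7 → loss $186.7.
$218: same outcome either way → loss $0.
$853.2: truthful gives $0, deviation gives −$626.6 → loss $626.6.
$1015.8: same outcome either way → loss $0.
$917.1: truthful gives $0, deviation gives −$690.5 → loss $690.5.
$2818.6: same outcome either way → loss $0.
Maximum loss: $690.5.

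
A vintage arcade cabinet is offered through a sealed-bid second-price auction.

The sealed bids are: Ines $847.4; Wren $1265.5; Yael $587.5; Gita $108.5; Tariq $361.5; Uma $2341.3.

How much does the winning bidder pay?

Highest bid: Uma at $2341.3, so Uma wins.
Second-highest bid: Wren at $1265.5 — that is the price the winner pays.

$1265.5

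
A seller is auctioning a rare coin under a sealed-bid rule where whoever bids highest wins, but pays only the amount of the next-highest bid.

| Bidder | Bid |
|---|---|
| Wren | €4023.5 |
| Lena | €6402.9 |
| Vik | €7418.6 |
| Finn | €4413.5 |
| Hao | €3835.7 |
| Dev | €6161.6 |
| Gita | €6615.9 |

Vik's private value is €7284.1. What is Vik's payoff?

€668.2

Highest bid: Vik at €7418.6, so Vik wins.
Second-highest bid: Gita at €6615.9 — that is the price the winner pays.
Vik's payoff = value − price = €7284.1 − €6615.9 = €668.2.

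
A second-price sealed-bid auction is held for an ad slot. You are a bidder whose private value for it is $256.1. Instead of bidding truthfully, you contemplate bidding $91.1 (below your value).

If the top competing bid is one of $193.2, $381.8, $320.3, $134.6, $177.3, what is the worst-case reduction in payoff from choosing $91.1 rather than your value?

$193.2: truthful gives $62.9, deviation gives $0 → loss $62.9.
$381.8: same outcome either way → loss $0.
$320.3: same outcome either way → loss $0.
$134.6: truthful gives $121.5, deviation gives $0 → loss $121.5.
$177.3: truthful gives $78.8, deviation gives $0 → loss $78.8.
Maximum loss: $121.5.

$121.5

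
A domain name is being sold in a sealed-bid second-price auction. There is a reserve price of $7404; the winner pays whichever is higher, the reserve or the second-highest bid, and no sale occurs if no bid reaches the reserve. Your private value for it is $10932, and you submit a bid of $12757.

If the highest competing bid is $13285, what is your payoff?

Your bid $12757 is below the highest competing bid $13285, so you lose. Payoff $0.

$0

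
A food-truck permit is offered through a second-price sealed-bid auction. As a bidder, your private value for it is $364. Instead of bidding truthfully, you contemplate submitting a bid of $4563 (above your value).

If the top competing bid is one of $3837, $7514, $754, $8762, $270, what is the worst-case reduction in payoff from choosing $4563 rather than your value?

$3473

$3837: truthful gives $0, deviation gives −$3473 → loss $3473.
$7514: same outcome either way → loss $0.
$754: truthful gives $0, deviation gives −$390 → loss $390.
$8762: same outcome either way → loss $0.
$270: same outcome either way → loss $0.
Maximum loss: $3473.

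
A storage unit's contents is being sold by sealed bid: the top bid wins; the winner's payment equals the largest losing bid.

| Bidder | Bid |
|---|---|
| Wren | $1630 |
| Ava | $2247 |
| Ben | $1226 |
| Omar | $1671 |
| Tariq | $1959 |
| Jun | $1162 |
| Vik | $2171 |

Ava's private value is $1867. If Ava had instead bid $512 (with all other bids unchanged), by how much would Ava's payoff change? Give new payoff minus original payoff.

$304

The highest bid among the other bidders is $2171; Ava's bid doesn't change that.
Original bid $2247: Ava is highest, pays the top rival bid $2171; payoff $1867 − $2171 = −$304.
Alternative bid $512: Ava is not highest (top rival bid is $2171); payoff $0.
Change in payoff = $0 − (−$304) = $304.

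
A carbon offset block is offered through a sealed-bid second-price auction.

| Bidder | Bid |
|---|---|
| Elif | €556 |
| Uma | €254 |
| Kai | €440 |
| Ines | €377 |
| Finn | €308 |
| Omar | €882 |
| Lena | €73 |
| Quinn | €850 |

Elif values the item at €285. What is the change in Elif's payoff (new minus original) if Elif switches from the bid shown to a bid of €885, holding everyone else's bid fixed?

The highest bid among the other bidders is €882; Elif's bid doesn't change that.
Original bid €556: Elif is not highest (top rival bid is €882); payoff €0.
Alternative bid €885: Elif is highest, pays the top rival bid €882; payoff €285 − €882 = −€597.
Change in payoff = −€597 − (€0) = −€597.

−€597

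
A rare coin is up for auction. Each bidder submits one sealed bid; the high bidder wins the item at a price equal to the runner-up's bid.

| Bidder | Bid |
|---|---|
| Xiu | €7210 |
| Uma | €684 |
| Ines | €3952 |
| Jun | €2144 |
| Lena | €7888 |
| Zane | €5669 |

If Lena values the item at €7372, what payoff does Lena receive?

Highest bid: Lena at €7888, so Lena wins.
Second-highest bid: Xiu at €7210 — that is the price the winner pays.
Lena's payoff = value − price = €7372 − €7210 = €162.

€162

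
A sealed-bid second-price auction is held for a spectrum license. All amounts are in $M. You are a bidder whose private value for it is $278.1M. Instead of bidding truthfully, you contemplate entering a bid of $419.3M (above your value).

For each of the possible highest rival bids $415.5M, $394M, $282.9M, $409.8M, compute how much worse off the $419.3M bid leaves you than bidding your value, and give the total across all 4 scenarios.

$389.8M

The deviation costs you only when the competing bid falls strictly between $278.1M and $419.3M; elsewhere both bids give the same outcome.
$415.5M: truthful payoff $0M, deviation payoff −$137.4M → loss $137.4M.
$394M: truthful payoff $0M, deviation payoff −$115.9M → loss $115.9M.
$282.9M: truthful payoff $0M, deviation payoff −$4.8M → loss $4.8M.
$409.8M: truthful payoff $0M, deviation payoff −$131.7M → loss $131.7M.
Total loss = $137.4M + $115.9M + $4.8M + $131.7M = $389.8M.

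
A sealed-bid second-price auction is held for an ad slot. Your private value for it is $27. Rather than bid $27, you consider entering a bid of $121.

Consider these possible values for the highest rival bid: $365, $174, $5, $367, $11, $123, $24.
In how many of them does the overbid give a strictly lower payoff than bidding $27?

0

The deviation hurts exactly when the highest competing bid lies strictly between $27 and $121 — overbidding then wins at a price above your value.
$365: above both → same outcome either way.
$174: above both → same outcome either way.
$5: below both → same outcome either way.
$367: above both → same outcome either way.
$11: below both → same outcome either way.
$123: above both → same outcome either way.
$24: below both → same outcome either way.
Count: 0.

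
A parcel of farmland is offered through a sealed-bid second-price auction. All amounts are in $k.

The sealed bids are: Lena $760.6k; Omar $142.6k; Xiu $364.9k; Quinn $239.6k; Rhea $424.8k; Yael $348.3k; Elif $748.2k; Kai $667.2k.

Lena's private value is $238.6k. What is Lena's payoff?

Highest bid: Lena at $760.6k, so Lena wins.
Second-highest bid: Elif at $748.2k — that is the price the winner pays.
Lena's payoff = value − price = $238.6k − $748.2k = −$509.6k.

−$509.6k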